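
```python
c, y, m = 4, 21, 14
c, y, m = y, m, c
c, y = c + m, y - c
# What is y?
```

Answer: -7

Derivation:
Trace (tracking y):
c, y, m = (4, 21, 14)  # -> c = 4, y = 21, m = 14
c, y, m = (y, m, c)  # -> c = 21, y = 14, m = 4
c, y = (c + m, y - c)  # -> c = 25, y = -7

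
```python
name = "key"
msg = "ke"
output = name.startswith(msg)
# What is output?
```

Trace (tracking output):
name = 'key'  # -> name = 'key'
msg = 'ke'  # -> msg = 'ke'
output = name.startswith(msg)  # -> output = True

Answer: True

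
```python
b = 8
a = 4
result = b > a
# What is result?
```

Trace (tracking result):
b = 8  # -> b = 8
a = 4  # -> a = 4
result = b > a  # -> result = True

Answer: True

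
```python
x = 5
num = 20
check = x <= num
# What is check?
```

Trace (tracking check):
x = 5  # -> x = 5
num = 20  # -> num = 20
check = x <= num  # -> check = True

Answer: True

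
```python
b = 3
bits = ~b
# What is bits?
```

Trace (tracking bits):
b = 3  # -> b = 3
bits = ~b  # -> bits = -4

Answer: -4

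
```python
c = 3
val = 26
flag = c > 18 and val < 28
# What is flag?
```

Trace (tracking flag):
c = 3  # -> c = 3
val = 26  # -> val = 26
flag = c > 18 and val < 28  # -> flag = False

Answer: False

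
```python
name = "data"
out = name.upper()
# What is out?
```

Trace (tracking out):
name = 'data'  # -> name = 'data'
out = name.upper()  # -> out = 'DATA'

Answer: 'DATA'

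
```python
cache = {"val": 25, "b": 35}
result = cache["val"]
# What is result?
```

Answer: 25

Derivation:
Trace (tracking result):
cache = {'val': 25, 'b': 35}  # -> cache = {'val': 25, 'b': 35}
result = cache['val']  # -> result = 25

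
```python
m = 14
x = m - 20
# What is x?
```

Answer: -6

Derivation:
Trace (tracking x):
m = 14  # -> m = 14
x = m - 20  # -> x = -6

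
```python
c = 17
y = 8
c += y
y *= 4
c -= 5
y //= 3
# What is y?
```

Trace (tracking y):
c = 17  # -> c = 17
y = 8  # -> y = 8
c += y  # -> c = 25
y *= 4  # -> y = 32
c -= 5  # -> c = 20
y //= 3  # -> y = 10

Answer: 10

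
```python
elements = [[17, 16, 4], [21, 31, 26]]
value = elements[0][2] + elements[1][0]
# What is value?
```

Trace (tracking value):
elements = [[17, 16, 4], [21, 31, 26]]  # -> elements = [[17, 16, 4], [21, 31, 26]]
value = elements[0][2] + elements[1][0]  # -> value = 25

Answer: 25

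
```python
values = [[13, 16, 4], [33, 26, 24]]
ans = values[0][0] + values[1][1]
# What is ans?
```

Answer: 39

Derivation:
Trace (tracking ans):
values = [[13, 16, 4], [33, 26, 24]]  # -> values = [[13, 16, 4], [33, 26, 24]]
ans = values[0][0] + values[1][1]  # -> ans = 39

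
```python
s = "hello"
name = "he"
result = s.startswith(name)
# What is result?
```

Trace (tracking result):
s = 'hello'  # -> s = 'hello'
name = 'he'  # -> name = 'he'
result = s.startswith(name)  # -> result = True

Answer: True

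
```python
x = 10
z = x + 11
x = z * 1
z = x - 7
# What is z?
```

Trace (tracking z):
x = 10  # -> x = 10
z = x + 11  # -> z = 21
x = z * 1  # -> x = 21
z = x - 7  # -> z = 14

Answer: 14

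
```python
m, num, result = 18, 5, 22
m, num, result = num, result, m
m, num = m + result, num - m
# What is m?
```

Answer: 23

Derivation:
Trace (tracking m):
m, num, result = (18, 5, 22)  # -> m = 18, num = 5, result = 22
m, num, result = (num, result, m)  # -> m = 5, num = 22, result = 18
m, num = (m + result, num - m)  # -> m = 23, num = 17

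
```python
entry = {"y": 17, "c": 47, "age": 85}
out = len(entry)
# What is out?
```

Trace (tracking out):
entry = {'y': 17, 'c': 47, 'age': 85}  # -> entry = {'y': 17, 'c': 47, 'age': 85}
out = len(entry)  # -> out = 3

Answer: 3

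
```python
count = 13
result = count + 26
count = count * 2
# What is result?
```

Answer: 39

Derivation:
Trace (tracking result):
count = 13  # -> count = 13
result = count + 26  # -> result = 39
count = count * 2  # -> count = 26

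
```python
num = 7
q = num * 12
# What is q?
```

Answer: 84

Derivation:
Trace (tracking q):
num = 7  # -> num = 7
q = num * 12  # -> q = 84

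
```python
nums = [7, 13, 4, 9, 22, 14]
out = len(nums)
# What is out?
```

Answer: 6

Derivation:
Trace (tracking out):
nums = [7, 13, 4, 9, 22, 14]  # -> nums = [7, 13, 4, 9, 22, 14]
out = len(nums)  # -> out = 6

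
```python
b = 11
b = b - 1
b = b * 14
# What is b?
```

Answer: 140

Derivation:
Trace (tracking b):
b = 11  # -> b = 11
b = b - 1  # -> b = 10
b = b * 14  # -> b = 140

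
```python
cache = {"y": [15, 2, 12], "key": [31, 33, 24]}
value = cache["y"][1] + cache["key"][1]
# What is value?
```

Trace (tracking value):
cache = {'y': [15, 2, 12], 'key': [31, 33, 24]}  # -> cache = {'y': [15, 2, 12], 'key': [31, 33, 24]}
value = cache['y'][1] + cache['key'][1]  # -> value = 35

Answer: 35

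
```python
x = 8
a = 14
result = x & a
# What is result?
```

Trace (tracking result):
x = 8  # -> x = 8
a = 14  # -> a = 14
result = x & a  # -> result = 8

Answer: 8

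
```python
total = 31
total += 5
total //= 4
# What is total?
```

Answer: 9

Derivation:
Trace (tracking total):
total = 31  # -> total = 31
total += 5  # -> total = 36
total //= 4  # -> total = 9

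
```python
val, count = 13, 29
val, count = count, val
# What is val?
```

Trace (tracking val):
val, count = (13, 29)  # -> val = 13, count = 29
val, count = (count, val)  # -> val = 29, count = 13

Answer: 29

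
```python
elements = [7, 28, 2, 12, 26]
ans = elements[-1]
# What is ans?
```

Trace (tracking ans):
elements = [7, 28, 2, 12, 26]  # -> elements = [7, 28, 2, 12, 26]
ans = elements[-1]  # -> ans = 26

Answer: 26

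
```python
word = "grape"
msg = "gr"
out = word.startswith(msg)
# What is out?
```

Trace (tracking out):
word = 'grape'  # -> word = 'grape'
msg = 'gr'  # -> msg = 'gr'
out = word.startswith(msg)  # -> out = True

Answer: True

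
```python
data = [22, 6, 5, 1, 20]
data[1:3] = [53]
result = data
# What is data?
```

Trace (tracking data):
data = [22, 6, 5, 1, 20]  # -> data = [22, 6, 5, 1, 20]
data[1:3] = [53]  # -> data = [22, 53, 1, 20]
result = data  # -> result = [22, 53, 1, 20]

Answer: [22, 53, 1, 20]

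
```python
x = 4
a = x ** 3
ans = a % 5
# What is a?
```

Answer: 64

Derivation:
Trace (tracking a):
x = 4  # -> x = 4
a = x ** 3  # -> a = 64
ans = a % 5  # -> ans = 4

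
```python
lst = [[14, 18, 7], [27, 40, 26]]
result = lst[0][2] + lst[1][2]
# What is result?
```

Answer: 33

Derivation:
Trace (tracking result):
lst = [[14, 18, 7], [27, 40, 26]]  # -> lst = [[14, 18, 7], [27, 40, 26]]
result = lst[0][2] + lst[1][2]  # -> result = 33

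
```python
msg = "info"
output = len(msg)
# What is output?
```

Answer: 4

Derivation:
Trace (tracking output):
msg = 'info'  # -> msg = 'info'
output = len(msg)  # -> output = 4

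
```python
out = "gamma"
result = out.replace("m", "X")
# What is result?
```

Trace (tracking result):
out = 'gamma'  # -> out = 'gamma'
result = out.replace('m', 'X')  # -> result = 'gaXXa'

Answer: 'gaXXa'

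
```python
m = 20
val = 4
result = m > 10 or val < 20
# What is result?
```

Trace (tracking result):
m = 20  # -> m = 20
val = 4  # -> val = 4
result = m > 10 or val < 20  # -> result = True

Answer: True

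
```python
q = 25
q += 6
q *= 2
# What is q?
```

Trace (tracking q):
q = 25  # -> q = 25
q += 6  # -> q = 31
q *= 2  # -> q = 62

Answer: 62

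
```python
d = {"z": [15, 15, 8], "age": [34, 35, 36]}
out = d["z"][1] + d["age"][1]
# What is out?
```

Trace (tracking out):
d = {'z': [15, 15, 8], 'age': [34, 35, 36]}  # -> d = {'z': [15, 15, 8], 'age': [34, 35, 36]}
out = d['z'][1] + d['age'][1]  # -> out = 50

Answer: 50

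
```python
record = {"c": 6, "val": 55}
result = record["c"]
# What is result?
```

Trace (tracking result):
record = {'c': 6, 'val': 55}  # -> record = {'c': 6, 'val': 55}
result = record['c']  # -> result = 6

Answer: 6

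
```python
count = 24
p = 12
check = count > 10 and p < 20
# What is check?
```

Answer: True

Derivation:
Trace (tracking check):
count = 24  # -> count = 24
p = 12  # -> p = 12
check = count > 10 and p < 20  # -> check = True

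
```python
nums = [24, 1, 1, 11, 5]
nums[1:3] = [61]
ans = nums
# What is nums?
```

Answer: [24, 61, 11, 5]

Derivation:
Trace (tracking nums):
nums = [24, 1, 1, 11, 5]  # -> nums = [24, 1, 1, 11, 5]
nums[1:3] = [61]  # -> nums = [24, 61, 11, 5]
ans = nums  # -> ans = [24, 61, 11, 5]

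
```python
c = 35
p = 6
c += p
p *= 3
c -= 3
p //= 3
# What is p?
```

Answer: 6

Derivation:
Trace (tracking p):
c = 35  # -> c = 35
p = 6  # -> p = 6
c += p  # -> c = 41
p *= 3  # -> p = 18
c -= 3  # -> c = 38
p //= 3  # -> p = 6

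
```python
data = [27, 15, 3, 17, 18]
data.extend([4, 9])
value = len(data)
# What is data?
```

Answer: [27, 15, 3, 17, 18, 4, 9]

Derivation:
Trace (tracking data):
data = [27, 15, 3, 17, 18]  # -> data = [27, 15, 3, 17, 18]
data.extend([4, 9])  # -> data = [27, 15, 3, 17, 18, 4, 9]
value = len(data)  # -> value = 7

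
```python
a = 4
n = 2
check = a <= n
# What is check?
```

Answer: False

Derivation:
Trace (tracking check):
a = 4  # -> a = 4
n = 2  # -> n = 2
check = a <= n  # -> check = False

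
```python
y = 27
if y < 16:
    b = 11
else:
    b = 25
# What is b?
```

Answer: 25

Derivation:
Trace (tracking b):
y = 27  # -> y = 27
if y < 16:  # condition is False
else:
    b = 25  # -> b = 25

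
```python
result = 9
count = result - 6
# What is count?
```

Answer: 3

Derivation:
Trace (tracking count):
result = 9  # -> result = 9
count = result - 6  # -> count = 3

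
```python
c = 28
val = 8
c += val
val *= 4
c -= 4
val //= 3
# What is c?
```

Trace (tracking c):
c = 28  # -> c = 28
val = 8  # -> val = 8
c += val  # -> c = 36
val *= 4  # -> val = 32
c -= 4  # -> c = 32
val //= 3  # -> val = 10

Answer: 32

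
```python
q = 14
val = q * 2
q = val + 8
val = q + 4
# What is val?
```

Answer: 40

Derivation:
Trace (tracking val):
q = 14  # -> q = 14
val = q * 2  # -> val = 28
q = val + 8  # -> q = 36
val = q + 4  # -> val = 40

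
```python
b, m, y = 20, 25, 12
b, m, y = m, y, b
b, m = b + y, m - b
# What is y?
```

Trace (tracking y):
b, m, y = (20, 25, 12)  # -> b = 20, m = 25, y = 12
b, m, y = (m, y, b)  # -> b = 25, m = 12, y = 20
b, m = (b + y, m - b)  # -> b = 45, m = -13

Answer: 20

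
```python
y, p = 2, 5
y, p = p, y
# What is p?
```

Trace (tracking p):
y, p = (2, 5)  # -> y = 2, p = 5
y, p = (p, y)  # -> y = 5, p = 2

Answer: 2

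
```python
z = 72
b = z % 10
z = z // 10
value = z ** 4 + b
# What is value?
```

Answer: 2403

Derivation:
Trace (tracking value):
z = 72  # -> z = 72
b = z % 10  # -> b = 2
z = z // 10  # -> z = 7
value = z ** 4 + b  # -> value = 2403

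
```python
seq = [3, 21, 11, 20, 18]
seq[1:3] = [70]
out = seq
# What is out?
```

Trace (tracking out):
seq = [3, 21, 11, 20, 18]  # -> seq = [3, 21, 11, 20, 18]
seq[1:3] = [70]  # -> seq = [3, 70, 20, 18]
out = seq  # -> out = [3, 70, 20, 18]

Answer: [3, 70, 20, 18]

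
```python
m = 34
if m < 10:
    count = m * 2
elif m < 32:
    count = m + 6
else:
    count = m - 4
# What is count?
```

Answer: 30

Derivation:
Trace (tracking count):
m = 34  # -> m = 34
if m < 10:  # condition is False
elif m < 32:  # condition is False
else:
    count = m - 4  # -> count = 30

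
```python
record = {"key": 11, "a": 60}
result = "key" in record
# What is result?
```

Trace (tracking result):
record = {'key': 11, 'a': 60}  # -> record = {'key': 11, 'a': 60}
result = 'key' in record  # -> result = True

Answer: True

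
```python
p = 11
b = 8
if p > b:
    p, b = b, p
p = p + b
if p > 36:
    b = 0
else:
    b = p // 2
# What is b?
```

Answer: 9

Derivation:
Trace (tracking b):
p = 11  # -> p = 11
b = 8  # -> b = 8
if p > b:  # condition is True
    p, b = (b, p)  # -> p = 8, b = 11
p = p + b  # -> p = 19
if p > 36:  # condition is False
else:
    b = p // 2  # -> b = 9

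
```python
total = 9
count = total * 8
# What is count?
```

Answer: 72

Derivation:
Trace (tracking count):
total = 9  # -> total = 9
count = total * 8  # -> count = 72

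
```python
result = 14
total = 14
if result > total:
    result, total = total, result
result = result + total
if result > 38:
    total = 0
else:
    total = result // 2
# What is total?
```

Trace (tracking total):
result = 14  # -> result = 14
total = 14  # -> total = 14
if result > total:  # condition is False
result = result + total  # -> result = 28
if result > 38:  # condition is False
else:
    total = result // 2  # -> total = 14

Answer: 14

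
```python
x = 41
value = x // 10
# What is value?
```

Trace (tracking value):
x = 41  # -> x = 41
value = x // 10  # -> value = 4

Answer: 4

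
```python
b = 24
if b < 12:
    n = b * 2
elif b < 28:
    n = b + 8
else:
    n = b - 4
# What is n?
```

Answer: 32

Derivation:
Trace (tracking n):
b = 24  # -> b = 24
if b < 12:  # condition is False
elif b < 28:  # condition is True
    n = b + 8  # -> n = 32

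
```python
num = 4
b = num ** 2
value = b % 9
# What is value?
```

Answer: 7

Derivation:
Trace (tracking value):
num = 4  # -> num = 4
b = num ** 2  # -> b = 16
value = b % 9  # -> value = 7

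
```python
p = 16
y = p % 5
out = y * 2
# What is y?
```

Trace (tracking y):
p = 16  # -> p = 16
y = p % 5  # -> y = 1
out = y * 2  # -> out = 2

Answer: 1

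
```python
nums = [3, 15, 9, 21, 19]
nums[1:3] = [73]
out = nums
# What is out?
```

Trace (tracking out):
nums = [3, 15, 9, 21, 19]  # -> nums = [3, 15, 9, 21, 19]
nums[1:3] = [73]  # -> nums = [3, 73, 21, 19]
out = nums  # -> out = [3, 73, 21, 19]

Answer: [3, 73, 21, 19]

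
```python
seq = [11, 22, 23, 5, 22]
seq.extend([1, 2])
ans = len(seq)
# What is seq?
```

Trace (tracking seq):
seq = [11, 22, 23, 5, 22]  # -> seq = [11, 22, 23, 5, 22]
seq.extend([1, 2])  # -> seq = [11, 22, 23, 5, 22, 1, 2]
ans = len(seq)  # -> ans = 7

Answer: [11, 22, 23, 5, 22, 1, 2]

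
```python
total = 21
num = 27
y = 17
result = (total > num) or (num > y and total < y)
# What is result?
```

Trace (tracking result):
total = 21  # -> total = 21
num = 27  # -> num = 27
y = 17  # -> y = 17
result = total > num or (num > y and total < y)  # -> result = False

Answer: False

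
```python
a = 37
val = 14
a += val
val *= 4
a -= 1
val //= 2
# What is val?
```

Answer: 28

Derivation:
Trace (tracking val):
a = 37  # -> a = 37
val = 14  # -> val = 14
a += val  # -> a = 51
val *= 4  # -> val = 56
a -= 1  # -> a = 50
val //= 2  # -> val = 28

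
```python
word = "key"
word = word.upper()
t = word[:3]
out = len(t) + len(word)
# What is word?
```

Answer: 'KEY'

Derivation:
Trace (tracking word):
word = 'key'  # -> word = 'key'
word = word.upper()  # -> word = 'KEY'
t = word[:3]  # -> t = 'KEY'
out = len(t) + len(word)  # -> out = 6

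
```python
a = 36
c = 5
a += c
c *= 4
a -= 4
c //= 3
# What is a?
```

Trace (tracking a):
a = 36  # -> a = 36
c = 5  # -> c = 5
a += c  # -> a = 41
c *= 4  # -> c = 20
a -= 4  # -> a = 37
c //= 3  # -> c = 6

Answer: 37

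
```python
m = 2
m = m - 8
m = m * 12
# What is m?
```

Trace (tracking m):
m = 2  # -> m = 2
m = m - 8  # -> m = -6
m = m * 12  # -> m = -72

Answer: -72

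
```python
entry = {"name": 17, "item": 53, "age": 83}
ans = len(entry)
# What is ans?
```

Trace (tracking ans):
entry = {'name': 17, 'item': 53, 'age': 83}  # -> entry = {'name': 17, 'item': 53, 'age': 83}
ans = len(entry)  # -> ans = 3

Answer: 3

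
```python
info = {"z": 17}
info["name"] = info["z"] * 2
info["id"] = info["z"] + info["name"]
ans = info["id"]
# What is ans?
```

Trace (tracking ans):
info = {'z': 17}  # -> info = {'z': 17}
info['name'] = info['z'] * 2  # -> info = {'z': 17, 'name': 34}
info['id'] = info['z'] + info['name']  # -> info = {'z': 17, 'name': 34, 'id': 51}
ans = info['id']  # -> ans = 51

Answer: 51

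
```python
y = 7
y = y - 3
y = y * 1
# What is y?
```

Answer: 4

Derivation:
Trace (tracking y):
y = 7  # -> y = 7
y = y - 3  # -> y = 4
y = y * 1  # -> y = 4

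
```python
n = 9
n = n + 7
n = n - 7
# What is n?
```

Answer: 9

Derivation:
Trace (tracking n):
n = 9  # -> n = 9
n = n + 7  # -> n = 16
n = n - 7  # -> n = 9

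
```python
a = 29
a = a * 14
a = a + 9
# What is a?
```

Trace (tracking a):
a = 29  # -> a = 29
a = a * 14  # -> a = 406
a = a + 9  # -> a = 415

Answer: 415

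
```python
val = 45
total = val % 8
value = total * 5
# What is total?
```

Trace (tracking total):
val = 45  # -> val = 45
total = val % 8  # -> total = 5
value = total * 5  # -> value = 25

Answer: 5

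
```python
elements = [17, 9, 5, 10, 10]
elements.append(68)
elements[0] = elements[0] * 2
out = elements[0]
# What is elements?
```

Trace (tracking elements):
elements = [17, 9, 5, 10, 10]  # -> elements = [17, 9, 5, 10, 10]
elements.append(68)  # -> elements = [17, 9, 5, 10, 10, 68]
elements[0] = elements[0] * 2  # -> elements = [34, 9, 5, 10, 10, 68]
out = elements[0]  # -> out = 34

Answer: [34, 9, 5, 10, 10, 68]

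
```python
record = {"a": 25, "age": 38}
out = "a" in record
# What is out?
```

Answer: True

Derivation:
Trace (tracking out):
record = {'a': 25, 'age': 38}  # -> record = {'a': 25, 'age': 38}
out = 'a' in record  # -> out = True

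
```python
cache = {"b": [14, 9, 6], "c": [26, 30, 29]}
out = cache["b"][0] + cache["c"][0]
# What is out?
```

Trace (tracking out):
cache = {'b': [14, 9, 6], 'c': [26, 30, 29]}  # -> cache = {'b': [14, 9, 6], 'c': [26, 30, 29]}
out = cache['b'][0] + cache['c'][0]  # -> out = 40

Answer: 40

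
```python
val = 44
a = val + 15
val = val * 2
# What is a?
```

Trace (tracking a):
val = 44  # -> val = 44
a = val + 15  # -> a = 59
val = val * 2  # -> val = 88

Answer: 59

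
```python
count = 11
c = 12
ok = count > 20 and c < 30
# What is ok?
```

Trace (tracking ok):
count = 11  # -> count = 11
c = 12  # -> c = 12
ok = count > 20 and c < 30  # -> ok = False

Answer: False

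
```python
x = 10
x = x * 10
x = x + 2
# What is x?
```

Answer: 102

Derivation:
Trace (tracking x):
x = 10  # -> x = 10
x = x * 10  # -> x = 100
x = x + 2  # -> x = 102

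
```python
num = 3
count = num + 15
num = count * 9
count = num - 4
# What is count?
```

Answer: 158

Derivation:
Trace (tracking count):
num = 3  # -> num = 3
count = num + 15  # -> count = 18
num = count * 9  # -> num = 162
count = num - 4  # -> count = 158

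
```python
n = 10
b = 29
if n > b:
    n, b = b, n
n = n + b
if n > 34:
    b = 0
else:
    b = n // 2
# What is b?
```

Trace (tracking b):
n = 10  # -> n = 10
b = 29  # -> b = 29
if n > b:  # condition is False
n = n + b  # -> n = 39
if n > 34:  # condition is True
    b = 0  # -> b = 0

Answer: 0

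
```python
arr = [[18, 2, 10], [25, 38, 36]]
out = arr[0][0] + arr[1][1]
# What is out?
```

Answer: 56

Derivation:
Trace (tracking out):
arr = [[18, 2, 10], [25, 38, 36]]  # -> arr = [[18, 2, 10], [25, 38, 36]]
out = arr[0][0] + arr[1][1]  # -> out = 56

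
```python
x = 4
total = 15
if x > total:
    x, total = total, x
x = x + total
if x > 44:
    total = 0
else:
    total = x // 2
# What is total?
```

Trace (tracking total):
x = 4  # -> x = 4
total = 15  # -> total = 15
if x > total:  # condition is False
x = x + total  # -> x = 19
if x > 44:  # condition is False
else:
    total = x // 2  # -> total = 9

Answer: 9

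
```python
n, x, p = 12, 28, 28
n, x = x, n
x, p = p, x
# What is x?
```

Answer: 28

Derivation:
Trace (tracking x):
n, x, p = (12, 28, 28)  # -> n = 12, x = 28, p = 28
n, x = (x, n)  # -> n = 28, x = 12
x, p = (p, x)  # -> x = 28, p = 12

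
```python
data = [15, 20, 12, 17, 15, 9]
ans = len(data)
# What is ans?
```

Trace (tracking ans):
data = [15, 20, 12, 17, 15, 9]  # -> data = [15, 20, 12, 17, 15, 9]
ans = len(data)  # -> ans = 6

Answer: 6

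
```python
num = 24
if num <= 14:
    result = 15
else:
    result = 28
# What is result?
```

Trace (tracking result):
num = 24  # -> num = 24
if num <= 14:  # condition is False
else:
    result = 28  # -> result = 28

Answer: 28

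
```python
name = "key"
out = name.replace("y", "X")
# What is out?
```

Trace (tracking out):
name = 'key'  # -> name = 'key'
out = name.replace('y', 'X')  # -> out = 'keX'

Answer: 'keX'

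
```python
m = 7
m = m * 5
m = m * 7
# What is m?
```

Trace (tracking m):
m = 7  # -> m = 7
m = m * 5  # -> m = 35
m = m * 7  # -> m = 245

Answer: 245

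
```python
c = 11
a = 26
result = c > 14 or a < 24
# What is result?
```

Answer: False

Derivation:
Trace (tracking result):
c = 11  # -> c = 11
a = 26  # -> a = 26
result = c > 14 or a < 24  # -> result = False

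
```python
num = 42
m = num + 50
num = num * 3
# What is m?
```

Answer: 92

Derivation:
Trace (tracking m):
num = 42  # -> num = 42
m = num + 50  # -> m = 92
num = num * 3  # -> num = 126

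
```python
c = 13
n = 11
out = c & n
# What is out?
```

Trace (tracking out):
c = 13  # -> c = 13
n = 11  # -> n = 11
out = c & n  # -> out = 9

Answer: 9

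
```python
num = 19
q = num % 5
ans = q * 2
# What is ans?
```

Trace (tracking ans):
num = 19  # -> num = 19
q = num % 5  # -> q = 4
ans = q * 2  # -> ans = 8

Answer: 8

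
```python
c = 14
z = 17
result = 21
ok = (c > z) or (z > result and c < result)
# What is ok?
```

Answer: False

Derivation:
Trace (tracking ok):
c = 14  # -> c = 14
z = 17  # -> z = 17
result = 21  # -> result = 21
ok = c > z or (z > result and c < result)  # -> ok = False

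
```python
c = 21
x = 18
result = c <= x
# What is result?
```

Trace (tracking result):
c = 21  # -> c = 21
x = 18  # -> x = 18
result = c <= x  # -> result = False

Answer: False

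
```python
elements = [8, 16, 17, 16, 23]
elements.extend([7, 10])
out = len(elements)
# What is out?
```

Answer: 7

Derivation:
Trace (tracking out):
elements = [8, 16, 17, 16, 23]  # -> elements = [8, 16, 17, 16, 23]
elements.extend([7, 10])  # -> elements = [8, 16, 17, 16, 23, 7, 10]
out = len(elements)  # -> out = 7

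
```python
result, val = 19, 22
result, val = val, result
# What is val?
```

Trace (tracking val):
result, val = (19, 22)  # -> result = 19, val = 22
result, val = (val, result)  # -> result = 22, val = 19

Answer: 19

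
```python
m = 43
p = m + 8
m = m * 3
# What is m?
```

Answer: 129

Derivation:
Trace (tracking m):
m = 43  # -> m = 43
p = m + 8  # -> p = 51
m = m * 3  # -> m = 129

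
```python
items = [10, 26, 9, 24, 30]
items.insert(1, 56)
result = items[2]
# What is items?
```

Answer: [10, 56, 26, 9, 24, 30]

Derivation:
Trace (tracking items):
items = [10, 26, 9, 24, 30]  # -> items = [10, 26, 9, 24, 30]
items.insert(1, 56)  # -> items = [10, 56, 26, 9, 24, 30]
result = items[2]  # -> result = 26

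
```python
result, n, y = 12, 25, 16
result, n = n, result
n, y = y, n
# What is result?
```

Trace (tracking result):
result, n, y = (12, 25, 16)  # -> result = 12, n = 25, y = 16
result, n = (n, result)  # -> result = 25, n = 12
n, y = (y, n)  # -> n = 16, y = 12

Answer: 25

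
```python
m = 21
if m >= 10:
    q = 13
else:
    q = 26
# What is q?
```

Answer: 13

Derivation:
Trace (tracking q):
m = 21  # -> m = 21
if m >= 10:  # condition is True
    q = 13  # -> q = 13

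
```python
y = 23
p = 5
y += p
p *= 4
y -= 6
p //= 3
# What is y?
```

Trace (tracking y):
y = 23  # -> y = 23
p = 5  # -> p = 5
y += p  # -> y = 28
p *= 4  # -> p = 20
y -= 6  # -> y = 22
p //= 3  # -> p = 6

Answer: 22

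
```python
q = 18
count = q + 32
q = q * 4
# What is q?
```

Answer: 72

Derivation:
Trace (tracking q):
q = 18  # -> q = 18
count = q + 32  # -> count = 50
q = q * 4  # -> q = 72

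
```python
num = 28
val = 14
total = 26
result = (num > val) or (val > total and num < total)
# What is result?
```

Answer: True

Derivation:
Trace (tracking result):
num = 28  # -> num = 28
val = 14  # -> val = 14
total = 26  # -> total = 26
result = num > val or (val > total and num < total)  # -> result = True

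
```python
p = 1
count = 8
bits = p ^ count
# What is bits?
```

Answer: 9

Derivation:
Trace (tracking bits):
p = 1  # -> p = 1
count = 8  # -> count = 8
bits = p ^ count  # -> bits = 9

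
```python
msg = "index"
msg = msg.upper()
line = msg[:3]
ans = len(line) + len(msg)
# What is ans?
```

Answer: 8

Derivation:
Trace (tracking ans):
msg = 'index'  # -> msg = 'index'
msg = msg.upper()  # -> msg = 'INDEX'
line = msg[:3]  # -> line = 'IND'
ans = len(line) + len(msg)  # -> ans = 8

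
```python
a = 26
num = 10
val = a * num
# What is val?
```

Answer: 260

Derivation:
Trace (tracking val):
a = 26  # -> a = 26
num = 10  # -> num = 10
val = a * num  # -> val = 260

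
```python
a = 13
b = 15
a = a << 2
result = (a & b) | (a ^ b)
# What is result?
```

Answer: 63

Derivation:
Trace (tracking result):
a = 13  # -> a = 13
b = 15  # -> b = 15
a = a << 2  # -> a = 52
result = a & b | a ^ b  # -> result = 63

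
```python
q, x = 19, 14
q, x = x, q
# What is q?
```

Answer: 14

Derivation:
Trace (tracking q):
q, x = (19, 14)  # -> q = 19, x = 14
q, x = (x, q)  # -> q = 14, x = 19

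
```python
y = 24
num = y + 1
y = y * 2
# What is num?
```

Answer: 25

Derivation:
Trace (tracking num):
y = 24  # -> y = 24
num = y + 1  # -> num = 25
y = y * 2  # -> y = 48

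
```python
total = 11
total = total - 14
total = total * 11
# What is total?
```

Trace (tracking total):
total = 11  # -> total = 11
total = total - 14  # -> total = -3
total = total * 11  # -> total = -33

Answer: -33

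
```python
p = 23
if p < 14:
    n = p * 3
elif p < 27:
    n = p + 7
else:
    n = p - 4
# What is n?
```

Trace (tracking n):
p = 23  # -> p = 23
if p < 14:  # condition is False
elif p < 27:  # condition is True
    n = p + 7  # -> n = 30

Answer: 30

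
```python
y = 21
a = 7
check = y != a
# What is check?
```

Answer: True

Derivation:
Trace (tracking check):
y = 21  # -> y = 21
a = 7  # -> a = 7
check = y != a  # -> check = True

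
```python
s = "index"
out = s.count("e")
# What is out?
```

Answer: 1

Derivation:
Trace (tracking out):
s = 'index'  # -> s = 'index'
out = s.count('e')  # -> out = 1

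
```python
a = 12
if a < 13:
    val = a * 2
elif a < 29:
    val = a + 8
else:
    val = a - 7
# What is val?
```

Answer: 24

Derivation:
Trace (tracking val):
a = 12  # -> a = 12
if a < 13:  # condition is True
    val = a * 2  # -> val = 24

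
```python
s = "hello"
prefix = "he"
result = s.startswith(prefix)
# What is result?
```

Answer: True

Derivation:
Trace (tracking result):
s = 'hello'  # -> s = 'hello'
prefix = 'he'  # -> prefix = 'he'
result = s.startswith(prefix)  # -> result = True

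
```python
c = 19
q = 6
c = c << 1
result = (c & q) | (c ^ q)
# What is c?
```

Answer: 38

Derivation:
Trace (tracking c):
c = 19  # -> c = 19
q = 6  # -> q = 6
c = c << 1  # -> c = 38
result = c & q | c ^ q  # -> result = 38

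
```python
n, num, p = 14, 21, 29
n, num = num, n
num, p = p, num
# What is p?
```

Answer: 14

Derivation:
Trace (tracking p):
n, num, p = (14, 21, 29)  # -> n = 14, num = 21, p = 29
n, num = (num, n)  # -> n = 21, num = 14
num, p = (p, num)  # -> num = 29, p = 14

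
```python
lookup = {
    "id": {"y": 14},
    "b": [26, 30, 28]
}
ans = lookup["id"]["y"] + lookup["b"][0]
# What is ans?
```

Trace (tracking ans):
lookup = {'id': {'y': 14}, 'b': [26, 30, 28]}  # -> lookup = {'id': {'y': 14}, 'b': [26, 30, 28]}
ans = lookup['id']['y'] + lookup['b'][0]  # -> ans = 40

Answer: 40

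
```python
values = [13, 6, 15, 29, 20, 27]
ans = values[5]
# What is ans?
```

Answer: 27

Derivation:
Trace (tracking ans):
values = [13, 6, 15, 29, 20, 27]  # -> values = [13, 6, 15, 29, 20, 27]
ans = values[5]  # -> ans = 27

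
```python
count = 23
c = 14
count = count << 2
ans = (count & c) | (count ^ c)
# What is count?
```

Trace (tracking count):
count = 23  # -> count = 23
c = 14  # -> c = 14
count = count << 2  # -> count = 92
ans = count & c | count ^ c  # -> ans = 94

Answer: 92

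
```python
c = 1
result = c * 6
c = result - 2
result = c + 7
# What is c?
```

Trace (tracking c):
c = 1  # -> c = 1
result = c * 6  # -> result = 6
c = result - 2  # -> c = 4
result = c + 7  # -> result = 11

Answer: 4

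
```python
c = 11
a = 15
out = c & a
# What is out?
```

Answer: 11

Derivation:
Trace (tracking out):
c = 11  # -> c = 11
a = 15  # -> a = 15
out = c & a  # -> out = 11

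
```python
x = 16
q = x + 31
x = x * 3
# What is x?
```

Answer: 48

Derivation:
Trace (tracking x):
x = 16  # -> x = 16
q = x + 31  # -> q = 47
x = x * 3  # -> x = 48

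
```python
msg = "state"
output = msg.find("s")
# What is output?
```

Answer: 0

Derivation:
Trace (tracking output):
msg = 'state'  # -> msg = 'state'
output = msg.find('s')  # -> output = 0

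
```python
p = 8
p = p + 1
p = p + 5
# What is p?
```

Trace (tracking p):
p = 8  # -> p = 8
p = p + 1  # -> p = 9
p = p + 5  # -> p = 14

Answer: 14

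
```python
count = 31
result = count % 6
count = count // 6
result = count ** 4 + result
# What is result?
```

Trace (tracking result):
count = 31  # -> count = 31
result = count % 6  # -> result = 1
count = count // 6  # -> count = 5
result = count ** 4 + result  # -> result = 626

Answer: 626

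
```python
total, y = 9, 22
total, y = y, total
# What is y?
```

Trace (tracking y):
total, y = (9, 22)  # -> total = 9, y = 22
total, y = (y, total)  # -> total = 22, y = 9

Answer: 9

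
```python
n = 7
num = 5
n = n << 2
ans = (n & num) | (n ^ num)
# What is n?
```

Answer: 28

Derivation:
Trace (tracking n):
n = 7  # -> n = 7
num = 5  # -> num = 5
n = n << 2  # -> n = 28
ans = n & num | n ^ num  # -> ans = 29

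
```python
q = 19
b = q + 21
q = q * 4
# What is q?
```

Trace (tracking q):
q = 19  # -> q = 19
b = q + 21  # -> b = 40
q = q * 4  # -> q = 76

Answer: 76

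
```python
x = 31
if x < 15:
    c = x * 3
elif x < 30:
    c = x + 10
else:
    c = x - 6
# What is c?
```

Answer: 25

Derivation:
Trace (tracking c):
x = 31  # -> x = 31
if x < 15:  # condition is False
elif x < 30:  # condition is False
else:
    c = x - 6  # -> c = 25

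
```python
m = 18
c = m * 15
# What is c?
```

Trace (tracking c):
m = 18  # -> m = 18
c = m * 15  # -> c = 270

Answer: 270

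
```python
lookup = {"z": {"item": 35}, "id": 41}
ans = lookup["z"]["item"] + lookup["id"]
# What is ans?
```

Answer: 76

Derivation:
Trace (tracking ans):
lookup = {'z': {'item': 35}, 'id': 41}  # -> lookup = {'z': {'item': 35}, 'id': 41}
ans = lookup['z']['item'] + lookup['id']  # -> ans = 76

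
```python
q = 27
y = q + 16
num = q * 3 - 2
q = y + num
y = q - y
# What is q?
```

Answer: 122

Derivation:
Trace (tracking q):
q = 27  # -> q = 27
y = q + 16  # -> y = 43
num = q * 3 - 2  # -> num = 79
q = y + num  # -> q = 122
y = q - y  # -> y = 79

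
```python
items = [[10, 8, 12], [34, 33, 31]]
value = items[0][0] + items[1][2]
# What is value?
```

Trace (tracking value):
items = [[10, 8, 12], [34, 33, 31]]  # -> items = [[10, 8, 12], [34, 33, 31]]
value = items[0][0] + items[1][2]  # -> value = 41

Answer: 41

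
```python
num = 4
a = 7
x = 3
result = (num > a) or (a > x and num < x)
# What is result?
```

Answer: False

Derivation:
Trace (tracking result):
num = 4  # -> num = 4
a = 7  # -> a = 7
x = 3  # -> x = 3
result = num > a or (a > x and num < x)  # -> result = False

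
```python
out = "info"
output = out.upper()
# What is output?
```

Answer: 'INFO'

Derivation:
Trace (tracking output):
out = 'info'  # -> out = 'info'
output = out.upper()  # -> output = 'INFO'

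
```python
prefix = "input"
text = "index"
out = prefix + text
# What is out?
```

Trace (tracking out):
prefix = 'input'  # -> prefix = 'input'
text = 'index'  # -> text = 'index'
out = prefix + text  # -> out = 'inputindex'

Answer: 'inputindex'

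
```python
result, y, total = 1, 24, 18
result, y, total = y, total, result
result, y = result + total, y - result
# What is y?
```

Trace (tracking y):
result, y, total = (1, 24, 18)  # -> result = 1, y = 24, total = 18
result, y, total = (y, total, result)  # -> result = 24, y = 18, total = 1
result, y = (result + total, y - result)  # -> result = 25, y = -6

Answer: -6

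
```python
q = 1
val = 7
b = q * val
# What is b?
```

Answer: 7

Derivation:
Trace (tracking b):
q = 1  # -> q = 1
val = 7  # -> val = 7
b = q * val  # -> b = 7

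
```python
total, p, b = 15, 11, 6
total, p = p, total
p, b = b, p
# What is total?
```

Answer: 11

Derivation:
Trace (tracking total):
total, p, b = (15, 11, 6)  # -> total = 15, p = 11, b = 6
total, p = (p, total)  # -> total = 11, p = 15
p, b = (b, p)  # -> p = 6, b = 15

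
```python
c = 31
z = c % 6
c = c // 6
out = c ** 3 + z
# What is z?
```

Answer: 1

Derivation:
Trace (tracking z):
c = 31  # -> c = 31
z = c % 6  # -> z = 1
c = c // 6  # -> c = 5
out = c ** 3 + z  # -> out = 126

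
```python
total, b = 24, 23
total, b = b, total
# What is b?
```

Trace (tracking b):
total, b = (24, 23)  # -> total = 24, b = 23
total, b = (b, total)  # -> total = 23, b = 24

Answer: 24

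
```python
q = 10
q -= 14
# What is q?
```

Answer: -4

Derivation:
Trace (tracking q):
q = 10  # -> q = 10
q -= 14  # -> q = -4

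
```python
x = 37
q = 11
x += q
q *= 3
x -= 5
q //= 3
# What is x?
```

Answer: 43

Derivation:
Trace (tracking x):
x = 37  # -> x = 37
q = 11  # -> q = 11
x += q  # -> x = 48
q *= 3  # -> q = 33
x -= 5  # -> x = 43
q //= 3  # -> q = 11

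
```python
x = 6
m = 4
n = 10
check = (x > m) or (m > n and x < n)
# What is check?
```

Trace (tracking check):
x = 6  # -> x = 6
m = 4  # -> m = 4
n = 10  # -> n = 10
check = x > m or (m > n and x < n)  # -> check = True

Answer: True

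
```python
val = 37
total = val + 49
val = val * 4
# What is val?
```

Trace (tracking val):
val = 37  # -> val = 37
total = val + 49  # -> total = 86
val = val * 4  # -> val = 148

Answer: 148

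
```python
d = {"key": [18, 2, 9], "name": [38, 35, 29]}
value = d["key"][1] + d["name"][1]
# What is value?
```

Answer: 37

Derivation:
Trace (tracking value):
d = {'key': [18, 2, 9], 'name': [38, 35, 29]}  # -> d = {'key': [18, 2, 9], 'name': [38, 35, 29]}
value = d['key'][1] + d['name'][1]  # -> value = 37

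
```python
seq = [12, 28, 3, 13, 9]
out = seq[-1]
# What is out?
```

Trace (tracking out):
seq = [12, 28, 3, 13, 9]  # -> seq = [12, 28, 3, 13, 9]
out = seq[-1]  # -> out = 9

Answer: 9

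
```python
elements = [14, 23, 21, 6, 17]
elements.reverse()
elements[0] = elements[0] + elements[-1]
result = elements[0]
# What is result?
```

Trace (tracking result):
elements = [14, 23, 21, 6, 17]  # -> elements = [14, 23, 21, 6, 17]
elements.reverse()  # -> elements = [17, 6, 21, 23, 14]
elements[0] = elements[0] + elements[-1]  # -> elements = [31, 6, 21, 23, 14]
result = elements[0]  # -> result = 31

Answer: 31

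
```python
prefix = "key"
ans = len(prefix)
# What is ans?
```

Trace (tracking ans):
prefix = 'key'  # -> prefix = 'key'
ans = len(prefix)  # -> ans = 3

Answer: 3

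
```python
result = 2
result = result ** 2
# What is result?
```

Answer: 4

Derivation:
Trace (tracking result):
result = 2  # -> result = 2
result = result ** 2  # -> result = 4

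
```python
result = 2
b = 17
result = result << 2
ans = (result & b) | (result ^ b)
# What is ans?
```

Trace (tracking ans):
result = 2  # -> result = 2
b = 17  # -> b = 17
result = result << 2  # -> result = 8
ans = result & b | result ^ b  # -> ans = 25

Answer: 25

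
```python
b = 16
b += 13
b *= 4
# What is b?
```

Answer: 116

Derivation:
Trace (tracking b):
b = 16  # -> b = 16
b += 13  # -> b = 29
b *= 4  # -> b = 116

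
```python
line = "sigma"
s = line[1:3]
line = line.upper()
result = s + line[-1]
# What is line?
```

Trace (tracking line):
line = 'sigma'  # -> line = 'sigma'
s = line[1:3]  # -> s = 'ig'
line = line.upper()  # -> line = 'SIGMA'
result = s + line[-1]  # -> result = 'igA'

Answer: 'SIGMA'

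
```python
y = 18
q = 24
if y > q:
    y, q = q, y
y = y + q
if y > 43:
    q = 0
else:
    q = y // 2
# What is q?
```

Trace (tracking q):
y = 18  # -> y = 18
q = 24  # -> q = 24
if y > q:  # condition is False
y = y + q  # -> y = 42
if y > 43:  # condition is False
else:
    q = y // 2  # -> q = 21

Answer: 21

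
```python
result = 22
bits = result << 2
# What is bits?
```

Answer: 88

Derivation:
Trace (tracking bits):
result = 22  # -> result = 22
bits = result << 2  # -> bits = 88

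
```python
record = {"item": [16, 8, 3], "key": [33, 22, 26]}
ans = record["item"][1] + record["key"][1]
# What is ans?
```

Answer: 30

Derivation:
Trace (tracking ans):
record = {'item': [16, 8, 3], 'key': [33, 22, 26]}  # -> record = {'item': [16, 8, 3], 'key': [33, 22, 26]}
ans = record['item'][1] + record['key'][1]  # -> ans = 30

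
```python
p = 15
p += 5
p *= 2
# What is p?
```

Trace (tracking p):
p = 15  # -> p = 15
p += 5  # -> p = 20
p *= 2  # -> p = 40

Answer: 40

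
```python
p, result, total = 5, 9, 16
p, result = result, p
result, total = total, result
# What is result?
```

Trace (tracking result):
p, result, total = (5, 9, 16)  # -> p = 5, result = 9, total = 16
p, result = (result, p)  # -> p = 9, result = 5
result, total = (total, result)  # -> result = 16, total = 5

Answer: 16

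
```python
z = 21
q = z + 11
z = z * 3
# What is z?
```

Answer: 63

Derivation:
Trace (tracking z):
z = 21  # -> z = 21
q = z + 11  # -> q = 32
z = z * 3  # -> z = 63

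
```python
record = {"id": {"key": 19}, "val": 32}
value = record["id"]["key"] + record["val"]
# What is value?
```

Trace (tracking value):
record = {'id': {'key': 19}, 'val': 32}  # -> record = {'id': {'key': 19}, 'val': 32}
value = record['id']['key'] + record['val']  # -> value = 51

Answer: 51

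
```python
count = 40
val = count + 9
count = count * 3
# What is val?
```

Answer: 49

Derivation:
Trace (tracking val):
count = 40  # -> count = 40
val = count + 9  # -> val = 49
count = count * 3  # -> count = 120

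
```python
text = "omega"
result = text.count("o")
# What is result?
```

Trace (tracking result):
text = 'omega'  # -> text = 'omega'
result = text.count('o')  # -> result = 1

Answer: 1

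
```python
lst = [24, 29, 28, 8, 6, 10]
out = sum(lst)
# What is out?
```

Answer: 105

Derivation:
Trace (tracking out):
lst = [24, 29, 28, 8, 6, 10]  # -> lst = [24, 29, 28, 8, 6, 10]
out = sum(lst)  # -> out = 105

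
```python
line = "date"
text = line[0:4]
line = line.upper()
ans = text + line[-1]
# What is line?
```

Answer: 'DATE'

Derivation:
Trace (tracking line):
line = 'date'  # -> line = 'date'
text = line[0:4]  # -> text = 'date'
line = line.upper()  # -> line = 'DATE'
ans = text + line[-1]  # -> ans = 'dateE'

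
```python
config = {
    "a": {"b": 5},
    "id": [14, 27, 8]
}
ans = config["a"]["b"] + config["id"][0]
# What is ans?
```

Answer: 19

Derivation:
Trace (tracking ans):
config = {'a': {'b': 5}, 'id': [14, 27, 8]}  # -> config = {'a': {'b': 5}, 'id': [14, 27, 8]}
ans = config['a']['b'] + config['id'][0]  # -> ans = 19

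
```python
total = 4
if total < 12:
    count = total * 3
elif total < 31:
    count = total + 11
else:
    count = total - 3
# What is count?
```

Trace (tracking count):
total = 4  # -> total = 4
if total < 12:  # condition is True
    count = total * 3  # -> count = 12

Answer: 12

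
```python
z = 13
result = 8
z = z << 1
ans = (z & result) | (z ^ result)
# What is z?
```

Trace (tracking z):
z = 13  # -> z = 13
result = 8  # -> result = 8
z = z << 1  # -> z = 26
ans = z & result | z ^ result  # -> ans = 26

Answer: 26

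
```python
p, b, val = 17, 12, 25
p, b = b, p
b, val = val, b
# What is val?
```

Trace (tracking val):
p, b, val = (17, 12, 25)  # -> p = 17, b = 12, val = 25
p, b = (b, p)  # -> p = 12, b = 17
b, val = (val, b)  # -> b = 25, val = 17

Answer: 17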